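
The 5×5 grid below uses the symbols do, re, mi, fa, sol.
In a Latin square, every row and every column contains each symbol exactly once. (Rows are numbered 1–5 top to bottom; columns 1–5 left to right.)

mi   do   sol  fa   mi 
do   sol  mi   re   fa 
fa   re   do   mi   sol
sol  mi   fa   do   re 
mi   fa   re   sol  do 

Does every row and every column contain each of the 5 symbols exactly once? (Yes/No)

Row 1 contains mi twice (at columns 1 and 5), so it is not a permutation.

No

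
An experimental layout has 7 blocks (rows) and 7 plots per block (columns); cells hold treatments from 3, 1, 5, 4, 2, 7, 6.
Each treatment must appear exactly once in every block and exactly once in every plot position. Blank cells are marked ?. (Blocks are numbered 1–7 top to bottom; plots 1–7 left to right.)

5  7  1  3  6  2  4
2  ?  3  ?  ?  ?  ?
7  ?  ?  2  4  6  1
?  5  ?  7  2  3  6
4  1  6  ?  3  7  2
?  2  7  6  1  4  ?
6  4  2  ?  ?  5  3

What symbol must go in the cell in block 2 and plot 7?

7

Block 2, plot 2: block 2 has {3, 2} and plot 2 has {1, 5, 4, 2, 7}, leaving only 6.
Block 2, plot 6: block 2 has {3, 2, 6} and plot 6 has {3, 5, 4, 2, 7, 6}, leaving only 1.
Block 3, plot 2: block 3 has {1, 4, 2, 7, 6} and plot 2 has {1, 5, 4, 2, 7, 6}, leaving only 3.
Block 3, plot 3: block 3 has {3, 1, 4, 2, 7, 6} and plot 3 has {3, 1, 2, 7, 6}, leaving only 5.
Block 4, plot 1: block 4 has {3, 5, 2, 7, 6} and plot 1 has {5, 4, 2, 7, 6}, leaving only 1.
Block 4, plot 3: block 4 has {3, 1, 5, 2, 7, 6} and plot 3 has {3, 1, 5, 2, 7, 6}, leaving only 4.
Block 5, plot 4: block 5 has {3, 1, 4, 2, 7, 6} and plot 4 has {3, 2, 7, 6}, leaving only 5.
Block 2, plot 4: block 2 has {3, 1, 2, 6} and plot 4 has {3, 5, 2, 7, 6}, leaving only 4.
Block 6, plot 1: block 6 has {1, 4, 2, 7, 6} and plot 1 has {1, 5, 4, 2, 7, 6}, leaving only 3.
Block 6, plot 7: block 6 has {3, 1, 4, 2, 7, 6} and plot 7 has {3, 1, 4, 2, 6}, leaving only 5.
Block 2 already has {3, 1, 4, 2, 6} and plot 7 already has {3, 1, 5, 4, 2, 6}, so block 2, plot 7 must be 7.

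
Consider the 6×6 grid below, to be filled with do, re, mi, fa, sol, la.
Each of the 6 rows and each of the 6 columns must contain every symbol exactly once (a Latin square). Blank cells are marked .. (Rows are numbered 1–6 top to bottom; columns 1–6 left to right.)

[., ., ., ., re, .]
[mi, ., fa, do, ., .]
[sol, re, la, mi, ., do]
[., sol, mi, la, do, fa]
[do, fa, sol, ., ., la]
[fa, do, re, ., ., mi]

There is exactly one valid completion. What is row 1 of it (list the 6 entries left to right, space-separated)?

Row 1, column 1: row 1 has {re} and column 1 has {do, mi, fa, sol}, leaving only la.
Row 1, column 2: row 1 has {re, la} and column 2 has {do, re, fa, sol}, leaving only mi.
Row 1, column 3: row 1 has {re, mi, la} and column 3 has {re, mi, fa, sol, la}, leaving only do.
Row 1, column 6: row 1 has {do, re, mi, la} and column 6 has {do, mi, fa, la}, leaving only sol.
Row 1, column 4: row 1 has {do, re, mi, sol, la} and column 4 has {do, mi, la}, leaving only fa.
So row 1 reads: la mi do fa re sol.

la mi do fa re sol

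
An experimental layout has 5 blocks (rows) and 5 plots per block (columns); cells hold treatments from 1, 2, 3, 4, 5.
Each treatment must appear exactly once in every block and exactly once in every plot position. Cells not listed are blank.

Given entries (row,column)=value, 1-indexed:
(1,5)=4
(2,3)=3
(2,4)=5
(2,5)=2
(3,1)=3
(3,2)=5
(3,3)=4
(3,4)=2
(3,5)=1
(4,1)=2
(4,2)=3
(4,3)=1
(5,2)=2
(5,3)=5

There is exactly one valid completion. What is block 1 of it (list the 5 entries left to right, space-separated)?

Block 1, plot 2: block 1 has {4} and plot 2 has {2, 3, 5}, leaving only 1.
Block 1, plot 1: block 1 has {1, 4} and plot 1 has {2, 3}, leaving only 5.
Block 1, plot 3: block 1 has {1, 4, 5} and plot 3 has {1, 3, 4, 5}, leaving only 2.
Block 1, plot 4: block 1 has {1, 2, 4, 5} and plot 4 has {2, 5}, leaving only 3.
So block 1 reads: 5 1 2 3 4.

5 1 2 3 4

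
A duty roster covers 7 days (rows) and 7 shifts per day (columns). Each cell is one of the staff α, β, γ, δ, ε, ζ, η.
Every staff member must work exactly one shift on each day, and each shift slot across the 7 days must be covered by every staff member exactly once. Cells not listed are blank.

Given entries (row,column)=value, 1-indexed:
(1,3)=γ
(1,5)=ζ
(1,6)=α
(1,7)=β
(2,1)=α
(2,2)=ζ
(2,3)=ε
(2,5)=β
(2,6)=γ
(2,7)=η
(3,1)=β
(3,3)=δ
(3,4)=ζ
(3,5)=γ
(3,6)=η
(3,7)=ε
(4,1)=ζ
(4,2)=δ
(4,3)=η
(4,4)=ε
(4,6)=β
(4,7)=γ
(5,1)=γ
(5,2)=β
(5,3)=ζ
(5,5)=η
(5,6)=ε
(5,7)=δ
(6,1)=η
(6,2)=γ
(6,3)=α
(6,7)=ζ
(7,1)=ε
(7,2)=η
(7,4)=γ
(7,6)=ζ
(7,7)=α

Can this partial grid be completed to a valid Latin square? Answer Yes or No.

No day or shift among the givens repeats a symbol, and propagating forced cells runs into no contradiction.
One valid completion exists (for instance, δ ε γ η ζ α β / α ζ ε δ β γ η / β α δ ζ γ η ε / ζ δ η ε α β γ / γ β ζ α η ε δ / η γ α β ε δ ζ / ε η β γ δ ζ α).

Yes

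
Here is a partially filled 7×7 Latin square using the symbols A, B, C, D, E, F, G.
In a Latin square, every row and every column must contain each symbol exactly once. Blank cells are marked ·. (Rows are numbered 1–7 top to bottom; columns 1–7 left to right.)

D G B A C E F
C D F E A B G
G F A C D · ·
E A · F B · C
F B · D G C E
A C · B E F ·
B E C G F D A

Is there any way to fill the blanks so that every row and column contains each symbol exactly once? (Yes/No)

Row 3, column 6: row 3 together with column 6 already contain {A, B, C, D, E, F, G} — every symbol — so nothing can go there. The grid has no valid completion.

No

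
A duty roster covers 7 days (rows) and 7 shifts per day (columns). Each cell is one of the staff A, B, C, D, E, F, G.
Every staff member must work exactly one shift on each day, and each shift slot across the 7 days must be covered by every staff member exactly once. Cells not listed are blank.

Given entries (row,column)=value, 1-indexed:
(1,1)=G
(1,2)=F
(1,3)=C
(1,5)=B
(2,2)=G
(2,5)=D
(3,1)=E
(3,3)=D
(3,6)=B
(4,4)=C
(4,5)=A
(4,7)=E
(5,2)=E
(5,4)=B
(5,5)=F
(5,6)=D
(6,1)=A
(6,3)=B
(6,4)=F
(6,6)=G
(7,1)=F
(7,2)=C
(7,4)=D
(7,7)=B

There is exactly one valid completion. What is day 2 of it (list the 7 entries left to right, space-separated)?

Day 3, shift 2: day 3 has {B, D, E} and shift 2 has {C, E, F, G}, leaving only A.
Day 3, shift 4: day 3 has {A, B, D, E} and shift 4 has {B, C, D, F}, leaving only G.
Day 3, shift 5: day 3 has {A, B, D, E, G} and shift 5 has {A, B, D, F}, leaving only C.
Day 3, shift 7: day 3 has {A, B, C, D, E, G} and shift 7 has {B, E}, leaving only F.
Day 4, shift 6: day 4 has {A, C, E} and shift 6 has {B, D, G}, leaving only F.
Day 4, shift 3: day 4 has {A, C, E, F} and shift 3 has {B, C, D}, leaving only G.
Day 5, shift 1: day 5 has {B, D, E, F} and shift 1 has {A, E, F, G}, leaving only C.
Day 2, shift 1: day 2 has {D, G} and shift 1 has {A, C, E, F, G}, leaving only B.
Day 4, shift 1: day 4 has {A, C, E, F, G} and shift 1 has {A, B, C, E, F, G}, leaving only D.
Day 4, shift 2: day 4 has {A, C, D, E, F, G} and shift 2 has {A, C, E, F, G}, leaving only B.
Day 5, shift 3: day 5 has {B, C, D, E, F} and shift 3 has {B, C, D, G}, leaving only A.
Day 5, shift 7: day 5 has {A, B, C, D, E, F} and shift 7 has {B, E, F}, leaving only G.
Day 6, shift 2: day 6 has {A, B, F, G} and shift 2 has {A, B, C, E, F, G}, leaving only D.
Day 6, shift 5: day 6 has {A, B, D, F, G} and shift 5 has {A, B, C, D, F}, leaving only E.
Day 6, shift 7: day 6 has {A, B, D, E, F, G} and shift 7 has {B, E, F, G}, leaving only C.
Day 2, shift 7: day 2 has {B, D, G} and shift 7 has {B, C, E, F, G}, leaving only A.
Day 2, shift 4: day 2 has {A, B, D, G} and shift 4 has {B, C, D, F, G}, leaving only E.
Day 2, shift 3: day 2 has {A, B, D, E, G} and shift 3 has {A, B, C, D, G}, leaving only F.
Day 2, shift 6: day 2 has {A, B, D, E, F, G} and shift 6 has {B, D, F, G}, leaving only C.
So day 2 reads: B G F E D C A.

B G F E D C A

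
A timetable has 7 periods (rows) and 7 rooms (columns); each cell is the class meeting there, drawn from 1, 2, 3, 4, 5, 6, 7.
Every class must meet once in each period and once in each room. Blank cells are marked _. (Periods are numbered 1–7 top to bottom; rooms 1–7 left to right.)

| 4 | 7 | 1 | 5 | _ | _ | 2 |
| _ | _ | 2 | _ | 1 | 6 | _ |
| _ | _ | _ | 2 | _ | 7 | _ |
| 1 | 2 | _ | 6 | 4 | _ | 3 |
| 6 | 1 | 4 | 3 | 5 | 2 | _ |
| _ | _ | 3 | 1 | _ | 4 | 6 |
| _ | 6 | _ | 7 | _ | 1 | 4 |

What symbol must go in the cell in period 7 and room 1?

3

Period 1, room 6: period 1 has {1, 2, 4, 5, 7} and room 6 has {1, 2, 4, 6, 7}, leaving only 3.
Period 1, room 5: period 1 has {1, 2, 3, 4, 5, 7} and room 5 has {1, 4, 5}, leaving only 6.
Period 2, room 4: period 2 has {1, 2, 6} and room 4 has {1, 2, 3, 5, 6, 7}, leaving only 4.
Period 3, room 5: period 3 has {2, 7} and room 5 has {1, 4, 5, 6}, leaving only 3.
Period 3, room 1: period 3 has {2, 3, 7} and room 1 has {1, 4, 6}, leaving only 5.
Period 3, room 2: period 3 has {2, 3, 5, 7} and room 2 has {1, 2, 6, 7}, leaving only 4.
Period 3, room 3: period 3 has {2, 3, 4, 5, 7} and room 3 has {1, 2, 3, 4}, leaving only 6.
Period 3, room 7: period 3 has {2, 3, 4, 5, 6, 7} and room 7 has {2, 3, 4, 6}, leaving only 1.
Period 4, room 6: period 4 has {1, 2, 3, 4, 6} and room 6 has {1, 2, 3, 4, 6, 7}, leaving only 5.
Period 4, room 3: period 4 has {1, 2, 3, 4, 5, 6} and room 3 has {1, 2, 3, 4, 6}, leaving only 7.
Period 5, room 7: period 5 has {1, 2, 3, 4, 5, 6} and room 7 has {1, 2, 3, 4, 6}, leaving only 7.
Period 2, room 7: period 2 has {1, 2, 4, 6} and room 7 has {1, 2, 3, 4, 6, 7}, leaving only 5.
Period 2, room 2: period 2 has {1, 2, 4, 5, 6} and room 2 has {1, 2, 4, 6, 7}, leaving only 3.
Period 2, room 1: period 2 has {1, 2, 3, 4, 5, 6} and room 1 has {1, 4, 5, 6}, leaving only 7.
Period 6, room 1: period 6 has {1, 3, 4, 6} and room 1 has {1, 4, 5, 6, 7}, leaving only 2.
Period 7 already has {1, 4, 6, 7} and room 1 already has {1, 2, 4, 5, 6, 7}, so period 7, room 1 must be 3.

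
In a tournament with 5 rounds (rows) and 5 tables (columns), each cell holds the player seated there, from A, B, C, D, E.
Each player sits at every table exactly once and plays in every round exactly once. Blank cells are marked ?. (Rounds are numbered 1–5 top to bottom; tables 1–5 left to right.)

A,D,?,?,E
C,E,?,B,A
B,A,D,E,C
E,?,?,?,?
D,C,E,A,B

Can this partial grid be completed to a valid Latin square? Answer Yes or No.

Round 2, table 3: round 2 together with table 3 already contain {A, B, C, D, E} — every symbol — so nothing can go there. The grid has no valid completion.

No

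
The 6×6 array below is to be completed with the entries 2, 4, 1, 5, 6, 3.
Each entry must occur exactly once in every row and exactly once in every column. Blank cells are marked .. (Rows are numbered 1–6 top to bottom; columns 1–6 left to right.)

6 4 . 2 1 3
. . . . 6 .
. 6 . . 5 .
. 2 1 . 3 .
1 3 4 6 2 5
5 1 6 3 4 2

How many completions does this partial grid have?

4

Row 1, column 3: eliminating its row and column leaves {5}.
Row 2, column 1: eliminating its row and column leaves {2, 4, 3}.
Row 2, column 2: eliminating its row and column leaves {5}.
Row 2, column 3: eliminating its row and column leaves {2, 5, 3}.
Row 2, column 4: eliminating its row and column leaves {4, 1, 5}.
Row 2, column 6: eliminating its row and column leaves {4, 1}.
Row 3, column 1: eliminating its row and column leaves {2, 4, 3}.
Row 3, column 3: eliminating its row and column leaves {2, 3}.
Row 3, column 4: eliminating its row and column leaves {4, 1}.
Row 3, column 6: eliminating its row and column leaves {4, 1}.
Row 4, column 1: eliminating its row and column leaves {4}.
Row 4, column 4: eliminating its row and column leaves {4, 5}.
Row 4, column 6: eliminating its row and column leaves {4, 6}.
Enumerating the assignments across these blanks that avoid any row or column repeat gives 4 completions.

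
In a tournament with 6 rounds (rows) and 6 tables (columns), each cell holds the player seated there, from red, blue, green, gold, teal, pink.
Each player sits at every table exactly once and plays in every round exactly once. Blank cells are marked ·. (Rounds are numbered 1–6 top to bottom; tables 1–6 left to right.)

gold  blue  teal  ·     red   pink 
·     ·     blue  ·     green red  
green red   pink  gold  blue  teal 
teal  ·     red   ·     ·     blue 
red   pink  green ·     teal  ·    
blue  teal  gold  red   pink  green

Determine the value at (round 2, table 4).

Round 1, table 4: round 1 has {red, blue, gold, teal, pink} and table 4 has {red, gold}, leaving only green.
Round 2, table 1: round 2 has {red, blue, green} and table 1 has {red, blue, green, gold, teal}, leaving only pink.
Round 2 already has {red, blue, green, pink} and table 4 already has {red, green, gold}, so round 2, table 4 must be teal.

teal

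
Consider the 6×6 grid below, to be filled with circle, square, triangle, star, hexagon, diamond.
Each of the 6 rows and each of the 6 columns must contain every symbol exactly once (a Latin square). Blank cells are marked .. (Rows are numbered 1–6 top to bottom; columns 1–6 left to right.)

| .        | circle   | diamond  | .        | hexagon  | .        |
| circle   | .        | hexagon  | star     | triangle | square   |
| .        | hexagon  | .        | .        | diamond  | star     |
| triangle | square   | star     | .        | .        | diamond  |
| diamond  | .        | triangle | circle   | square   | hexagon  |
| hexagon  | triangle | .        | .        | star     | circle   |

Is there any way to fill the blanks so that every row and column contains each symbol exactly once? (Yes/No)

No row or column among the givens repeats a symbol, and propagating forced cells runs into no contradiction.
One valid completion exists (for instance, star circle diamond square hexagon triangle / circle diamond hexagon star triangle square / square hexagon circle triangle diamond star / triangle square star hexagon circle diamond / diamond star triangle circle square hexagon / hexagon triangle square diamond star circle).

Yes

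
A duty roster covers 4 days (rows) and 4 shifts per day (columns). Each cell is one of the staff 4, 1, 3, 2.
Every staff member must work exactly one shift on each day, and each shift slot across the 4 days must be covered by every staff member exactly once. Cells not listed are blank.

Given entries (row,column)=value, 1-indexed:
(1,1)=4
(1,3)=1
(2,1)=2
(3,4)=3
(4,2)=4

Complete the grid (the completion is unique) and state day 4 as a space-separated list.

Day 1, shift 4: day 1 has {4, 1} and shift 4 has {3}, leaving only 2.
Day 4, shift 4: day 4 has {4} and shift 4 has {3, 2}, leaving only 1.
Day 4, shift 1: day 4 has {4, 1} and shift 1 has {4, 2}, leaving only 3.
Day 4, shift 3: day 4 has {4, 1, 3} and shift 3 has {1}, leaving only 2.
So day 4 reads: 3 4 2 1.

3 4 2 1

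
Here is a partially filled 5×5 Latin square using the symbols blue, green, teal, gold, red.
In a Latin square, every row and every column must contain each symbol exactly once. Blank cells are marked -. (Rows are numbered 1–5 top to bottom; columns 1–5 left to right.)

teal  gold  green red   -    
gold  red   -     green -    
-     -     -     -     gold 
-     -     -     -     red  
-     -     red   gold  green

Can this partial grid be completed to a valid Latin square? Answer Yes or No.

No row or column among the givens repeats a symbol, and propagating forced cells runs into no contradiction.
One valid completion exists (for instance, teal gold green red blue / gold red blue green teal / red green teal blue gold / green blue gold teal red / blue teal red gold green).

Yes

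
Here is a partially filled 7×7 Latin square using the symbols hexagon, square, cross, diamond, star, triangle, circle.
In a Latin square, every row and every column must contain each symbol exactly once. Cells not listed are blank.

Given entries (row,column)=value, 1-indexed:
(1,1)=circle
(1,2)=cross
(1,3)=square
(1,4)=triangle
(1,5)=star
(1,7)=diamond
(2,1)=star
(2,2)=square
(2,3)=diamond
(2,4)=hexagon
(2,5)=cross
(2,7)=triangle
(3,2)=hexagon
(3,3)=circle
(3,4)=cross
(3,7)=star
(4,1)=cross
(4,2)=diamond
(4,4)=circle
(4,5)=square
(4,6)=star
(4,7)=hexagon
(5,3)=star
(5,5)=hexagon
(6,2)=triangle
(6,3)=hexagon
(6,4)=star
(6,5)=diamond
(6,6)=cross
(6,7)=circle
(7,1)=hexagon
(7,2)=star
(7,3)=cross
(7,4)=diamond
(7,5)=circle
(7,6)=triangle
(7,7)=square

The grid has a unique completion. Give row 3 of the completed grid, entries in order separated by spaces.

Row 3, column 5: row 3 has {hexagon, cross, star, circle} and column 5 has {hexagon, square, cross, diamond, star, circle}, leaving only triangle.
Row 1, column 6: row 1 has {square, cross, diamond, star, triangle, circle} and column 6 has {cross, star, triangle}, leaving only hexagon.
Row 2, column 6: row 2 has {hexagon, square, cross, diamond, star, triangle} and column 6 has {hexagon, cross, star, triangle}, leaving only circle.
Row 4, column 3: row 4 has {hexagon, square, cross, diamond, star, circle} and column 3 has {hexagon, square, cross, diamond, star, circle}, leaving only triangle.
Row 5, column 2: row 5 has {hexagon, star} and column 2 has {hexagon, square, cross, diamond, star, triangle}, leaving only circle.
Row 5, column 4: row 5 has {hexagon, star, circle} and column 4 has {hexagon, cross, diamond, star, triangle, circle}, leaving only square.
Row 5, column 6: row 5 has {hexagon, square, star, circle} and column 6 has {hexagon, cross, star, triangle, circle}, leaving only diamond.
Row 3, column 6: row 3 has {hexagon, cross, star, triangle, circle} and column 6 has {hexagon, cross, diamond, star, triangle, circle}, leaving only square.
Row 3, column 1: row 3 has {hexagon, square, cross, star, triangle, circle} and column 1 has {hexagon, cross, star, circle}, leaving only diamond.
So row 3 reads: diamond hexagon circle cross triangle square star.

diamond hexagon circle cross triangle square star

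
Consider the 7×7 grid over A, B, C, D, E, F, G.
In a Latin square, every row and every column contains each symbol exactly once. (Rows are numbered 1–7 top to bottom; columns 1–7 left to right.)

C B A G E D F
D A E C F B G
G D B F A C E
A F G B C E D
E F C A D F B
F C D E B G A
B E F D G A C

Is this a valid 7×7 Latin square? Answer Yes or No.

Row 5 contains F twice (at columns 2 and 6), so it is not a permutation.

No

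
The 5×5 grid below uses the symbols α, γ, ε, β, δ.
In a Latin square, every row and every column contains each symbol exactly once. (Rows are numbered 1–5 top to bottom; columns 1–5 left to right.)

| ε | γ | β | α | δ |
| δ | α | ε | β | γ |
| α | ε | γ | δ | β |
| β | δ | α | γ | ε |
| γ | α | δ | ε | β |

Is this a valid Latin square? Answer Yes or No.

Every row is a permutation, but column 5 contains β twice (at rows 3 and 5).

No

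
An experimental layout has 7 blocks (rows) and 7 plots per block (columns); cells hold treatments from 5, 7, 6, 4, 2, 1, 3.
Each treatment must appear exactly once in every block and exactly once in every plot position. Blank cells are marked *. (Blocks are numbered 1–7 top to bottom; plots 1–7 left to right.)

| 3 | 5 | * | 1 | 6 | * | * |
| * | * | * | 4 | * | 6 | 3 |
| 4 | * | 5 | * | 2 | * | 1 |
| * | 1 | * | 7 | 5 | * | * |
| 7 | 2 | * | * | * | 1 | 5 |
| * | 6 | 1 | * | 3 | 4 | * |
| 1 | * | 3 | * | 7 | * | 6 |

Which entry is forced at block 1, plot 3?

7

Block 2, plot 2: block 2 has {6, 4, 3} and plot 2 has {5, 6, 2, 1}, leaving only 7.
Block 2, plot 3: block 2 has {7, 6, 4, 3} and plot 3 has {5, 1, 3}, leaving only 2.
Block 2, plot 1: block 2 has {7, 6, 4, 2, 3} and plot 1 has {7, 4, 1, 3}, leaving only 5.
Block 2, plot 5: block 2 has {5, 7, 6, 4, 2, 3} and plot 5 has {5, 7, 6, 2, 3}, leaving only 1.
Block 3, plot 2: block 3 has {5, 4, 2, 1} and plot 2 has {5, 7, 6, 2, 1}, leaving only 3.
Block 3, plot 4: block 3 has {5, 4, 2, 1, 3} and plot 4 has {7, 4, 1}, leaving only 6.
Block 3, plot 6: block 3 has {5, 6, 4, 2, 1, 3} and plot 6 has {6, 4, 1}, leaving only 7.
Block 1, plot 6: block 1 has {5, 6, 1, 3} and plot 6 has {7, 6, 4, 1}, leaving only 2.
Block 4, plot 6: block 4 has {5, 7, 1} and plot 6 has {7, 6, 4, 2, 1}, leaving only 3.
Block 5, plot 4: block 5 has {5, 7, 2, 1} and plot 4 has {7, 6, 4, 1}, leaving only 3.
Block 5, plot 5: block 5 has {5, 7, 2, 1, 3} and plot 5 has {5, 7, 6, 2, 1, 3}, leaving only 4.
Block 5, plot 3: block 5 has {5, 7, 4, 2, 1, 3} and plot 3 has {5, 2, 1, 3}, leaving only 6.
Block 4, plot 3: block 4 has {5, 7, 1, 3} and plot 3 has {5, 6, 2, 1, 3}, leaving only 4.
Block 1 already has {5, 6, 2, 1, 3} and plot 3 already has {5, 6, 4, 2, 1, 3}, so block 1, plot 3 must be 7.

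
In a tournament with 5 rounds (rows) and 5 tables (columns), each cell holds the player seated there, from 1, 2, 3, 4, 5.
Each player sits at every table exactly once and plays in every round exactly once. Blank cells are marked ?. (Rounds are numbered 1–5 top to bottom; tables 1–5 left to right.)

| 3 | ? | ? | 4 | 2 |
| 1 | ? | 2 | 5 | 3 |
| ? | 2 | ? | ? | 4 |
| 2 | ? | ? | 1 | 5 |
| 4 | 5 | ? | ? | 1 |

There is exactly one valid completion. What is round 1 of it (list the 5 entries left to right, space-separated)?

3 1 5 4 2

Round 1, table 2: round 1 has {2, 3, 4} and table 2 has {2, 5}, leaving only 1.
Round 1, table 3: round 1 has {1, 2, 3, 4} and table 3 has {2}, leaving only 5.
So round 1 reads: 3 1 5 4 2.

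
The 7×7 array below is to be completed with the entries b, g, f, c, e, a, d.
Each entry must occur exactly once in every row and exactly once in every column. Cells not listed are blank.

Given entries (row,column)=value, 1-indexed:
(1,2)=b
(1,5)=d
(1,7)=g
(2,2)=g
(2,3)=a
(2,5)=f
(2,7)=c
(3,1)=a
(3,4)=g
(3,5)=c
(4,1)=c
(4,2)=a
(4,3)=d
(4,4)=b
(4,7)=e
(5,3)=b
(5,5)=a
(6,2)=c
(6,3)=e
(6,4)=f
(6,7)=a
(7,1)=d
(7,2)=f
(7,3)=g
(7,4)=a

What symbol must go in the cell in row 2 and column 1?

Row 3, column 3: row 3 has {g, c, a} and column 3 has {b, g, e, a, d}, leaving only f.
Row 1, column 3: row 1 has {b, g, d} and column 3 has {b, g, f, e, a, d}, leaving only c.
Row 1, column 4: row 1 has {b, g, c, d} and column 4 has {b, g, f, a}, leaving only e.
Row 1, column 1: row 1 has {b, g, c, e, d} and column 1 has {c, a, d}, leaving only f.
Row 1, column 6: row 1 has {b, g, f, c, e, d} and column 6 has {}, leaving only a.
Row 2, column 4: row 2 has {g, f, c, a} and column 4 has {b, g, f, e, a}, leaving only d.
Row 4, column 5: row 4 has {b, c, e, a, d} and column 5 has {f, c, a, d}, leaving only g.
Row 4, column 6: row 4 has {b, g, c, e, a, d} and column 6 has {a}, leaving only f.
Row 5, column 4: row 5 has {b, a} and column 4 has {b, g, f, e, a, d}, leaving only c.
Row 6, column 5: row 6 has {f, c, e, a} and column 5 has {g, f, c, a, d}, leaving only b.
Row 6, column 1: row 6 has {b, f, c, e, a} and column 1 has {f, c, a, d}, leaving only g.
Row 5, column 1: row 5 has {b, c, a} and column 1 has {g, f, c, a, d}, leaving only e.
Row 2 already has {g, f, c, a, d} and column 1 already has {g, f, c, e, a, d}, so row 2, column 1 must be b.

b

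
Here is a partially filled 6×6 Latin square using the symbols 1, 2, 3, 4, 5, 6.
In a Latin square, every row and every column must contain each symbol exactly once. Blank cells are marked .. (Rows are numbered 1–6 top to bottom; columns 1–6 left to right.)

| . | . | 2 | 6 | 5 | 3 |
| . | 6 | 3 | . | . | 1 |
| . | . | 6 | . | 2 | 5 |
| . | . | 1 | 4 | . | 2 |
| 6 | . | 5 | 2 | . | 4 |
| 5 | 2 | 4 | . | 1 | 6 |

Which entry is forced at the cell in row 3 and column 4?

Row 2, column 4: row 2 has {1, 3, 6} and column 4 has {2, 4, 6}, leaving only 5.
Row 2, column 5: row 2 has {1, 3, 5, 6} and column 5 has {1, 2, 5}, leaving only 4.
Row 2, column 1: row 2 has {1, 3, 4, 5, 6} and column 1 has {5, 6}, leaving only 2.
Row 4, column 1: row 4 has {1, 2, 4} and column 1 has {2, 5, 6}, leaving only 3.
Row 4, column 2: row 4 has {1, 2, 3, 4} and column 2 has {2, 6}, leaving only 5.
Row 4, column 5: row 4 has {1, 2, 3, 4, 5} and column 5 has {1, 2, 4, 5}, leaving only 6.
Row 5, column 5: row 5 has {2, 4, 5, 6} and column 5 has {1, 2, 4, 5, 6}, leaving only 3.
Row 5, column 2: row 5 has {2, 3, 4, 5, 6} and column 2 has {2, 5, 6}, leaving only 1.
Row 1, column 2: row 1 has {2, 3, 5, 6} and column 2 has {1, 2, 5, 6}, leaving only 4.
Row 1, column 1: row 1 has {2, 3, 4, 5, 6} and column 1 has {2, 3, 5, 6}, leaving only 1.
Row 3, column 1: row 3 has {2, 5, 6} and column 1 has {1, 2, 3, 5, 6}, leaving only 4.
Row 3, column 2: row 3 has {2, 4, 5, 6} and column 2 has {1, 2, 4, 5, 6}, leaving only 3.
Row 3 already has {2, 3, 4, 5, 6} and column 4 already has {2, 4, 5, 6}, so row 3, column 4 must be 1.

1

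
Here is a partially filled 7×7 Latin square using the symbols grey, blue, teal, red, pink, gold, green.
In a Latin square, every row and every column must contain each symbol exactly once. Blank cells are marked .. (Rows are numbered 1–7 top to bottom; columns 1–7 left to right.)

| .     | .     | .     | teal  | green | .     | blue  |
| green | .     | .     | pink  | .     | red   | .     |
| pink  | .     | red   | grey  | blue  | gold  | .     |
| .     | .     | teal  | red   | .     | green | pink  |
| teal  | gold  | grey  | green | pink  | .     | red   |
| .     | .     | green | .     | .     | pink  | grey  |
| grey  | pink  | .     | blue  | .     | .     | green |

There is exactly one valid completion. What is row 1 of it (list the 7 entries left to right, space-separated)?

Row 1, column 6: row 1 has {blue, teal, green} and column 6 has {red, pink, gold, green}, leaving only grey.
Row 1, column 2: row 1 has {grey, blue, teal, green} and column 2 has {pink, gold}, leaving only red.
Row 1, column 1: row 1 has {grey, blue, teal, red, green} and column 1 has {grey, teal, pink, green}, leaving only gold.
Row 1, column 3: row 1 has {grey, blue, teal, red, gold, green} and column 3 has {grey, teal, red, green}, leaving only pink.
So row 1 reads: gold red pink teal green grey blue.

gold red pink teal green grey blue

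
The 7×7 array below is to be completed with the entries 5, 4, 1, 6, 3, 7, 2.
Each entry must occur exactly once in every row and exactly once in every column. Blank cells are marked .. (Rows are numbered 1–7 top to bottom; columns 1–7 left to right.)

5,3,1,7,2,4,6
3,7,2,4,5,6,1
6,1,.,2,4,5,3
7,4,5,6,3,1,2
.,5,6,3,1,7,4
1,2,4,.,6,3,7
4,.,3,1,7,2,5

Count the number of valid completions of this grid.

Row 3, column 3: eliminating its row and column leaves {7}.
Row 5, column 1: eliminating its row and column leaves {2}.
Row 6, column 4: eliminating its row and column leaves {5}.
Row 7, column 2: eliminating its row and column leaves {6}.
Only one assignment across all blanks avoids any row or column repeat, giving 1 completion.

1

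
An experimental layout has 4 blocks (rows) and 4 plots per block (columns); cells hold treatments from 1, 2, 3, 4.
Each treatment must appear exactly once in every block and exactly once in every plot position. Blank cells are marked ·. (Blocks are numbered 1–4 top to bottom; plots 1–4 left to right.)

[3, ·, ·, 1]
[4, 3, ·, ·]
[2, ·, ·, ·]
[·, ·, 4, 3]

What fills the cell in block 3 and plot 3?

Block 1, plot 3: block 1 has {1, 3} and plot 3 has {4}, leaving only 2.
Block 1, plot 2: block 1 has {1, 2, 3} and plot 2 has {3}, leaving only 4.
Block 2, plot 3: block 2 has {3, 4} and plot 3 has {2, 4}, leaving only 1.
Block 3 already has {2} and plot 3 already has {1, 2, 4}, so block 3, plot 3 must be 3.

3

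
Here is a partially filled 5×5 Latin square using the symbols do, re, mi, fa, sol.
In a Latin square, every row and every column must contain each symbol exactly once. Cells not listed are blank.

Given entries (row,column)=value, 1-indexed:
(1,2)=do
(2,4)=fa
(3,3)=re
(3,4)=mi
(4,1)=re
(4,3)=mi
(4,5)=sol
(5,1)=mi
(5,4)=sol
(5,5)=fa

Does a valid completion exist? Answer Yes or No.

No row or column among the givens repeats a symbol, and propagating forced cells runs into no contradiction.
One valid completion exists (for instance, sol do fa re mi / do mi sol fa re / fa sol re mi do / re fa mi do sol / mi re do sol fa).

Yes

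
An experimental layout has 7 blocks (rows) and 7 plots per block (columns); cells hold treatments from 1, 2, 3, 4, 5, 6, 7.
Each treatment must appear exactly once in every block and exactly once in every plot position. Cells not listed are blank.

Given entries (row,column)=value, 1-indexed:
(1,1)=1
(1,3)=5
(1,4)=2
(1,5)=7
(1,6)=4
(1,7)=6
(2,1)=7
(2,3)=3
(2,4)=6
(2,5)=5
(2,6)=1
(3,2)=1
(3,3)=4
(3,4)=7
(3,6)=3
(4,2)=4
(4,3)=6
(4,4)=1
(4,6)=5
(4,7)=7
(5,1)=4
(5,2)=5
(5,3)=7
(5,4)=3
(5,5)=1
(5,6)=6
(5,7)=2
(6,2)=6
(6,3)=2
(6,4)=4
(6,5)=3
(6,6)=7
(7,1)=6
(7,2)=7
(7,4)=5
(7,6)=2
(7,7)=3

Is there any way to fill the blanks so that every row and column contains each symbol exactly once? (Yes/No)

Yes

No block or plot among the givens repeats a symbol, and propagating forced cells runs into no contradiction.
One valid completion exists (for instance, 1 3 5 2 7 4 6 / 7 2 3 6 5 1 4 / 2 1 4 7 6 3 5 / 3 4 6 1 2 5 7 / 4 5 7 3 1 6 2 / 5 6 2 4 3 7 1 / 6 7 1 5 4 2 3).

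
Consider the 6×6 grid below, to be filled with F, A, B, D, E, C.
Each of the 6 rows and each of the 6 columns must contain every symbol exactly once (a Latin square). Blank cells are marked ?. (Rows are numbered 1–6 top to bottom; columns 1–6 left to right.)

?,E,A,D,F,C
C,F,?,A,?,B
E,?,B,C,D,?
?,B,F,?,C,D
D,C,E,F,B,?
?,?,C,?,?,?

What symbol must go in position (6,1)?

F

Row 1, column 1: row 1 has {F, A, D, E, C} and column 1 has {D, E, C}, leaving only B.
Row 2, column 3: row 2 has {F, A, B, C} and column 3 has {F, A, B, E, C}, leaving only D.
Row 2, column 5: row 2 has {F, A, B, D, C} and column 5 has {F, B, D, C}, leaving only E.
Row 3, column 2: row 3 has {B, D, E, C} and column 2 has {F, B, E, C}, leaving only A.
Row 3, column 6: row 3 has {A, B, D, E, C} and column 6 has {B, D, C}, leaving only F.
Row 4, column 1: row 4 has {F, B, D, C} and column 1 has {B, D, E, C}, leaving only A.
Row 6 already has {C} and column 1 already has {A, B, D, E, C}, so row 6, column 1 must be F.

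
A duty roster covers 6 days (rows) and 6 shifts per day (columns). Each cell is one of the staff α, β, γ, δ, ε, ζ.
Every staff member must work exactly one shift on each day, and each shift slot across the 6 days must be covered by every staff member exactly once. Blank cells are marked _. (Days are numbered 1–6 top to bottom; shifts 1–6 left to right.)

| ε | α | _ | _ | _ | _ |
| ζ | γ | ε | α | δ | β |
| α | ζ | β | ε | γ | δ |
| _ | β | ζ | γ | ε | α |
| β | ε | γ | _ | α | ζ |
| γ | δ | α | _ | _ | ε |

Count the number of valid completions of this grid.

2

Day 1, shift 3: eliminating its day and shift leaves {δ}.
Day 1, shift 4: eliminating its day and shift leaves {β, δ, ζ}.
Day 1, shift 5: eliminating its day and shift leaves {β, ζ}.
Day 1, shift 6: eliminating its day and shift leaves {γ}.
Day 4, shift 1: eliminating its day and shift leaves {δ}.
Day 5, shift 4: eliminating its day and shift leaves {δ}.
Day 6, shift 4: eliminating its day and shift leaves {β, ζ}.
Day 6, shift 5: eliminating its day and shift leaves {β, ζ}.
Enumerating the assignments across these blanks that avoid any day or shift repeat gives 2 completions.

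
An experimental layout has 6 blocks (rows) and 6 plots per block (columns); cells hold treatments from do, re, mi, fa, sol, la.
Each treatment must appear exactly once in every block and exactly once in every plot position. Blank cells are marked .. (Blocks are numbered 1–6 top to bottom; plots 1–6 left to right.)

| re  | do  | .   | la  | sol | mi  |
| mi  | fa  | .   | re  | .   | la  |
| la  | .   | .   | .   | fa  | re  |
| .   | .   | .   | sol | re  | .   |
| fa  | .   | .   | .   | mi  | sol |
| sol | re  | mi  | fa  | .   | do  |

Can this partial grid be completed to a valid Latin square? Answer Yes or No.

No block or plot among the givens repeats a symbol, and propagating forced cells runs into no contradiction.
One valid completion exists (for instance, re do fa la sol mi / mi fa sol re do la / la sol do mi fa re / do mi la sol re fa / fa la re do mi sol / sol re mi fa la do).

Yes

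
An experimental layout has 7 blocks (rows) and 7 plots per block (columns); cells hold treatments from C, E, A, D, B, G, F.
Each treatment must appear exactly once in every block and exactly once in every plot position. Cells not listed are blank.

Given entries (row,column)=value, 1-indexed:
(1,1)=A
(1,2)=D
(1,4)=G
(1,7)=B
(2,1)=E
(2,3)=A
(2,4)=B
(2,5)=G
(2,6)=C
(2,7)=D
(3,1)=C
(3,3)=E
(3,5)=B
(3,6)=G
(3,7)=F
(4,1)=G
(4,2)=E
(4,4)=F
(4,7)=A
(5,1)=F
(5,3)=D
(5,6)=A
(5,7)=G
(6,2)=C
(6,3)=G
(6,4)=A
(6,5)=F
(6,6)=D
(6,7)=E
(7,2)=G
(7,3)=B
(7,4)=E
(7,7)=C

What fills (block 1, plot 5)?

C

Block 2, plot 2: block 2 has {C, E, A, D, B, G} and plot 2 has {C, E, D, G}, leaving only F.
Block 3, plot 2: block 3 has {C, E, B, G, F} and plot 2 has {C, E, D, G, F}, leaving only A.
Block 3, plot 4: block 3 has {C, E, A, B, G, F} and plot 4 has {E, A, B, G, F}, leaving only D.
Block 4, plot 3: block 4 has {E, A, G, F} and plot 3 has {E, A, D, B, G}, leaving only C.
Block 1, plot 3: block 1 has {A, D, B, G} and plot 3 has {C, E, A, D, B, G}, leaving only F.
Block 1, plot 6: block 1 has {A, D, B, G, F} and plot 6 has {C, A, D, G}, leaving only E.
Block 1 already has {E, A, D, B, G, F} and plot 5 already has {B, G, F}, so block 1, plot 5 must be C.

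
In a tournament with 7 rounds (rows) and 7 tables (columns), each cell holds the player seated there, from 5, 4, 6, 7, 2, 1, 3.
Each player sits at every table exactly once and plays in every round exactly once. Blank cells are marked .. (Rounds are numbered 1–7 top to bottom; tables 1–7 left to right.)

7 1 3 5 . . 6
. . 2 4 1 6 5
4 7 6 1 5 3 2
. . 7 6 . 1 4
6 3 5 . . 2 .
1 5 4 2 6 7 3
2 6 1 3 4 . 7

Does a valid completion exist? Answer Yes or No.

No

Round 2, table 2: round 2 together with table 2 already contain {5, 4, 6, 7, 2, 1, 3} — every symbol — so nothing can go there. The grid has no valid completion.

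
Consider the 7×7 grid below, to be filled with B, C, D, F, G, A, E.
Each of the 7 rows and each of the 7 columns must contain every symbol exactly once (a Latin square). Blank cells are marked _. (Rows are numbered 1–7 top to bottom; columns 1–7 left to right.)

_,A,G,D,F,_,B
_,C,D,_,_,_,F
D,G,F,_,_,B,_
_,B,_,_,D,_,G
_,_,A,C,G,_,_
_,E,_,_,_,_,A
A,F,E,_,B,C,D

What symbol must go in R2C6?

G

Row 1, column 6: row 1 has {B, D, F, G, A} and column 6 has {B, C}, leaving only E.
Row 1, column 1: row 1 has {B, D, F, G, A, E} and column 1 has {D, A}, leaving only C.
Row 4, column 3: row 4 has {B, D, G} and column 3 has {D, F, G, A, E}, leaving only C.
Row 5, column 2: row 5 has {C, G, A} and column 2 has {B, C, F, G, A, E}, leaving only D.
Row 5, column 6: row 5 has {C, D, G, A} and column 6 has {B, C, E}, leaving only F.
Row 4, column 6: row 4 has {B, C, D, G} and column 6 has {B, C, F, E}, leaving only A.
Row 2 already has {C, D, F} and column 6 already has {B, C, F, A, E}, so row 2, column 6 must be G.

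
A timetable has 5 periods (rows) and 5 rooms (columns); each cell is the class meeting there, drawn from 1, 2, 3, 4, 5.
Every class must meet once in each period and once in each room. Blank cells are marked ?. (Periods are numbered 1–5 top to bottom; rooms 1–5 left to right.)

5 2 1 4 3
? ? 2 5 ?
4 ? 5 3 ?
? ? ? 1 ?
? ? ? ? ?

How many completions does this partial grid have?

Period 2, room 1: eliminating its period and room leaves {1, 3}.
Period 2, room 2: eliminating its period and room leaves {1, 3, 4}.
Period 2, room 5: eliminating its period and room leaves {1, 4}.
Period 3, room 2: eliminating its period and room leaves {1}.
Period 3, room 5: eliminating its period and room leaves {1, 2}.
Period 4, room 1: eliminating its period and room leaves {2, 3}.
Period 4, room 2: eliminating its period and room leaves {3, 4, 5}.
Period 4, room 3: eliminating its period and room leaves {3, 4}.
Period 4, room 5: eliminating its period and room leaves {2, 4, 5}.
Period 5, room 1: eliminating its period and room leaves {1, 2, 3}.
Period 5, room 2: eliminating its period and room leaves {1, 3, 4, 5}.
Period 5, room 3: eliminating its period and room leaves {3, 4}.
Period 5, room 4: eliminating its period and room leaves {2}.
Period 5, room 5: eliminating its period and room leaves {1, 2, 4, 5}.
Enumerating the assignments across these blanks that avoid any period or room repeat gives 3 completions.

3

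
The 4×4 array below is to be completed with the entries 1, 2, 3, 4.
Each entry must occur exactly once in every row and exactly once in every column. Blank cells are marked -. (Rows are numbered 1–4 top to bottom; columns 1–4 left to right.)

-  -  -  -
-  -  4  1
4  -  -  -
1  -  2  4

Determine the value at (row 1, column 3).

Row 4, column 2: row 4 has {1, 2, 4} and column 2 has {}, leaving only 3.
Row 2, column 2: row 2 has {1, 4} and column 2 has {3}, leaving only 2.
Row 2, column 1: row 2 has {1, 2, 4} and column 1 has {1, 4}, leaving only 3.
Row 1, column 1: row 1 has {} and column 1 has {1, 3, 4}, leaving only 2.
Row 1, column 4: row 1 has {2} and column 4 has {1, 4}, leaving only 3.
Row 1 already has {2, 3} and column 3 already has {2, 4}, so row 1, column 3 must be 1.

1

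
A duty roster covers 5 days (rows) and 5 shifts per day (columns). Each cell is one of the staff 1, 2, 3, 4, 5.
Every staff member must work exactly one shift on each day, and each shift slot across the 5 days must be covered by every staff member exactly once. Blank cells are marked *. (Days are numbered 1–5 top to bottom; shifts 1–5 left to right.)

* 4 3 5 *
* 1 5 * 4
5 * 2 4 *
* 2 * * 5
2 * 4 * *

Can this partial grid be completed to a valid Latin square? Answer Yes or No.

Yes

No day or shift among the givens repeats a symbol, and propagating forced cells runs into no contradiction.
One valid completion exists (for instance, 1 4 3 5 2 / 3 1 5 2 4 / 5 3 2 4 1 / 4 2 1 3 5 / 2 5 4 1 3).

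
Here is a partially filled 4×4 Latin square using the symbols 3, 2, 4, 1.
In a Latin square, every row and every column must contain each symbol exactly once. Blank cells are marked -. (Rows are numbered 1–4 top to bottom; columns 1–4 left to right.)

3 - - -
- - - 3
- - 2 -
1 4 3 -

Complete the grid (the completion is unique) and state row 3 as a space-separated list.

4 3 2 1

Row 3, column 1: row 3 has {2} and column 1 has {3, 1}, leaving only 4.
Row 3, column 4: row 3 has {2, 4} and column 4 has {3}, leaving only 1.
Row 3, column 2: row 3 has {2, 4, 1} and column 2 has {4}, leaving only 3.
So row 3 reads: 4 3 2 1.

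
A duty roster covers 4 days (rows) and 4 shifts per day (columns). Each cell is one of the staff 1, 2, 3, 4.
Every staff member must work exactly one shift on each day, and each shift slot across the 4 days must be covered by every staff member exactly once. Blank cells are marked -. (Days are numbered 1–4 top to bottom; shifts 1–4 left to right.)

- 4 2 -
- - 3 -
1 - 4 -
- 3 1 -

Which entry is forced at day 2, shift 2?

Day 1, shift 1: day 1 has {2, 4} and shift 1 has {1}, leaving only 3.
Day 1, shift 4: day 1 has {2, 3, 4} and shift 4 has {}, leaving only 1.
Day 3, shift 2: day 3 has {1, 4} and shift 2 has {3, 4}, leaving only 2.
Day 2 already has {3} and shift 2 already has {2, 3, 4}, so day 2, shift 2 must be 1.

1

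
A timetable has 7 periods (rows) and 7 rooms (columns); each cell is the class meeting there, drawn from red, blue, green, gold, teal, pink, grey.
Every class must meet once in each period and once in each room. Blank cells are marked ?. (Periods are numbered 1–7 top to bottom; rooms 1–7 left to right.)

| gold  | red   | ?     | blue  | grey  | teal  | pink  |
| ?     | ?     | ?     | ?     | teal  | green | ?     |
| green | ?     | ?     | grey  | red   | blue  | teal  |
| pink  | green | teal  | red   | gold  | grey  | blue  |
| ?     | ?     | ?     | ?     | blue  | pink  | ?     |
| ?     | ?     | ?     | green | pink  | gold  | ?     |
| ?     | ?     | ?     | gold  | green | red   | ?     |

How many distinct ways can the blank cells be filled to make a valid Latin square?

Period 1, room 3: eliminating its period and room leaves {green}.
Period 2, room 1: eliminating its period and room leaves {red, blue, grey}.
Period 2, room 2: eliminating its period and room leaves {blue, gold, pink, grey}.
Period 2, room 3: eliminating its period and room leaves {red, blue, gold, pink, grey}.
Period 2, room 4: eliminating its period and room leaves {pink}.
Period 2, room 7: eliminating its period and room leaves {red, gold, grey}.
Period 3, room 2: eliminating its period and room leaves {gold, pink}.
Period 3, room 3: eliminating its period and room leaves {gold, pink}.
Period 5, room 1: eliminating its period and room leaves {red, teal, grey}.
Period 5, room 2: eliminating its period and room leaves {gold, teal, grey}.
Period 5, room 3: eliminating its period and room leaves {red, green, gold, grey}.
Period 5, room 4: eliminating its period and room leaves {teal}.
Period 5, room 7: eliminating its period and room leaves {red, green, gold, grey}.
Period 6, room 1: eliminating its period and room leaves {red, blue, teal, grey}.
Period 6, room 2: eliminating its period and room leaves {blue, teal, grey}.
Period 6, room 3: eliminating its period and room leaves {red, blue, grey}.
Period 6, room 7: eliminating its period and room leaves {red, grey}.
Period 7, room 1: eliminating its period and room leaves {blue, teal, grey}.
Period 7, room 2: eliminating its period and room leaves {blue, teal, pink, grey}.
Period 7, room 3: eliminating its period and room leaves {blue, pink, grey}.
Period 7, room 7: eliminating its period and room leaves {grey}.
Enumerating the assignments across these blanks that avoid any period or room repeat gives 6 completions.

6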